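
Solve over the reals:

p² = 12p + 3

p = -0.245 or p = 12.245

Rearrange to standard form: p² - 12p - 3 = 0.
Discriminant: (-12)² − 4·1·(-3) = 156.
Quadratic formula: p = (12 ± √156) / 2.
So p = 6 + √(39) ≈ 12.245 or p = 6 - √(39) ≈ -0.245.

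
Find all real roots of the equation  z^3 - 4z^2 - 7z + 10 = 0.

z = -2 or z = 1 or z = 5

Possible rational roots are divisors of 10. Testing z = -2 gives 0, so (z + 2) is a factor.
Divide: z^3 - 4z^2 - 7z + 10 = (z + 2)(z^2 - 6z + 5).
Factor the quadratic: z = 5 or z = 1.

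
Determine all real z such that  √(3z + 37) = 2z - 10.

Square both sides: 3z + 37 = (2z - 10)².
Expand and rearrange: 4z² - 43z + 63 = 0.
Solving gives z = 9 or z = 1.75.
Check each candidate in the original equation:
  z = 9: √(64) = 8, while 2z - 10 = 8 — valid.
  z = 1.75: √(42.25) = 6.5, while 2z - 10 = -6.5 — extraneous.

z = 9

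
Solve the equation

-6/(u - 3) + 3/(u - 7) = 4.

Multiply both sides by (u - 3)(u - 7):
-6(u - 7) + 3(u - 3) = 4(u - 3)(u - 7).
Expand and collect terms: 4u^2 - 37u + 51 = 0.
By the quadratic formula, u = (37 +/- sqrt(553)) / 8, so u ~= 7.5645 or u ~= 1.6855.
Neither value makes a denominator zero (u != 3, u != 7), so both are valid.

u = 1.6855 or u = 7.5645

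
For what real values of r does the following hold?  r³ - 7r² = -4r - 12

r = -1 or r = 2 or r = 6

Rearrange: r³ - 7r² + 4r + 12 = 0.
Possible rational roots are divisors of 12. Testing r = -1 gives 0, so (r + 1) is a factor.
Divide: r³ - 7r² + 4r + 12 = (r + 1)(r² - 8r + 12).
Factor the quadratic: r = 6 or r = 2.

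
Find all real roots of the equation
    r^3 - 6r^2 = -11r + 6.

Rearrange: r^3 - 6r^2 + 11r - 6 = 0.
Possible rational roots are divisors of -6. Testing r = 2 gives 0, so (r - 2) is a factor.
Divide: r^3 - 6r^2 + 11r - 6 = (r - 2)(r^2 - 4r + 3).
Factor the quadratic: r = 3 or r = 1.

r = 1 or r = 2 or r = 3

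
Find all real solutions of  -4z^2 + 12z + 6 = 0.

Discriminant: (12)^2 - 4*(-4)*6 = 240.
Quadratic formula: z = (-12 +/- sqrt(240)) / (-8).
So z = 3/2 - sqrt(15)/2 ~= -0.4365 or z = 3/2 + sqrt(15)/2 ~= 3.4365.

z = -0.4365 or z = 3.4365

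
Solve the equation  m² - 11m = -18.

Bring every term to one side: m² - 11m + 18 = 0.
Factor: (m - 2)(m - 9) = 0.
So m = 2 or m = 9.

m = 2 or m = 9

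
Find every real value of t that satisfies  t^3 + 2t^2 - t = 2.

t = -2 or t = -1 or t = 1

Rearrange: t^3 + 2t^2 - t - 2 = 0.
Possible rational roots are divisors of -2. Testing t = -1 gives 0, so (t + 1) is a factor.
Divide: t^3 + 2t^2 - t - 2 = (t + 1)(t^2 + t - 2).
Factor the quadratic: t = 1 or t = -2.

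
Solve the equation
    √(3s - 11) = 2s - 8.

s = 5

Square both sides: 3s - 11 = (2s - 8)².
Expand and rearrange: 4s² - 35s + 75 = 0.
Solving gives s = 5 or s = 3.75.
Check each candidate in the original equation:
  s = 5: √(4) = 2, while 2s - 8 = 2 — valid.
  s = 3.75: √(0.25) = 0.5, while 2s - 8 = -0.5 — extraneous.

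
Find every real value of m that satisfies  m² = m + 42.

m = -6 or m = 7

Bring every term to one side: m² - m - 42 = 0.
Factor: (m + 6)(m - 7) = 0.
So m = -6 or m = 7.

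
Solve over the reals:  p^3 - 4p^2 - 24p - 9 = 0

Possible rational roots are divisors of -9. Testing p = -3 gives 0, so (p + 3) is a factor.
Divide: p^3 - 4p^2 - 24p - 9 = (p + 3)(p^2 - 7p - 3).
Apply the quadratic formula to p^2 - 7p - 3 = 0: p = (7 +/- sqrt(61))/2, i.e. p ~= 7.4051 or p ~= -0.4051.

p = -3 or p = -0.4051 or p = 7.4051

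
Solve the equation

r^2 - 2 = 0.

Discriminant: (0)^2 - 4*1*(-2) = 8.
Quadratic formula: r = (0 +/- sqrt(8)) / 2.
So r = sqrt(2) ~= 1.4142 or r = -sqrt(2) ~= -1.4142.

r = -1.4142 or r = 1.4142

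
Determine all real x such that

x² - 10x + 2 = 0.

Discriminant: (-10)² − 4·1·2 = 92.
Quadratic formula: x = (10 ± √92) / 2.
So x = √(23) + 5 ≈ 9.7958 or x = 5 - √(23) ≈ 0.2042.

x = 0.2042 or x = 9.7958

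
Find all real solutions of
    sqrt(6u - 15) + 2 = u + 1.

Isolate the radical: sqrt(6u - 15) = u - 1.
Square both sides: 6u - 15 = (u - 1)^2.
Expand and rearrange: u^2 - 8u + 16 = 0.
This gives the repeated root u = 4.
Check in the original equation:
  u = 4: sqrt(9) = 3, while u - 1 = 3 — valid.

u = 4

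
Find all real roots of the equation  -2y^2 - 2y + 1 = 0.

Discriminant: (-2)^2 - 4*(-2)*1 = 12.
Quadratic formula: y = (2 +/- sqrt(12)) / (-4).
So y = -sqrt(3)/2 - 1/2 ~= -1.366 or y = -1/2 + sqrt(3)/2 ~= 0.366.

y = -1.366 or y = 0.366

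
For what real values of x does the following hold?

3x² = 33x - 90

x = 5 or x = 6

Bring every term to one side: 3x² - 33x + 90 = 0.
Factor: 3(x - 6)(x - 5) = 0.
So x = 6 or x = 5.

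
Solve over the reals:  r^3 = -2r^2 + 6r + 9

Rearrange: r^3 + 2r^2 - 6r - 9 = 0.
Possible rational roots are divisors of -9. Testing r = -3 gives 0, so (r + 3) is a factor.
Divide: r^3 + 2r^2 - 6r - 9 = (r + 3)(r^2 - r - 3).
Apply the quadratic formula to r^2 - r - 3 = 0: r = (1 +/- sqrt(13))/2, i.e. r ~= 2.3028 or r ~= -1.3028.

r = -3 or r = -1.3028 or r = 2.3028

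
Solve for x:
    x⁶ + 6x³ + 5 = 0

Let u = x³. The equation becomes u² + 6u + 5 = 0.
Factor: (u + 5)(u + 1) = 0, so u = -5 or u = -1.
x³ = -5 gives x = -∛(5) ≈ -1.71.
x³ = -1 gives x = -1.

x = -1.71 or x = -1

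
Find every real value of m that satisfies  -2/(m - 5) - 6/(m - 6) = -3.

m = 5.1919 or m = 8.4748

Multiply both sides by (m - 5)(m - 6):
-2(m - 6) - 6(m - 5) = -3(m - 5)(m - 6).
Expand and collect terms: -3m² + 41m - 132 = 0.
By the quadratic formula, m = (-41 ± √97) / -6, so m ≈ 5.1919 or m ≈ 8.4748.
Neither value makes a denominator zero (m ≠ 5, m ≠ 6), so both are valid.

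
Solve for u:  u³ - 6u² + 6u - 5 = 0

u = 5

Possible rational roots are divisors of -5. Testing u = 5 gives 0, so (u - 5) is a factor.
Divide: u³ - 6u² + 6u - 5 = (u - 5)(u² - u + 1).
The quadratic u² - u + 1 has discriminant -3 < 0, so no further real roots.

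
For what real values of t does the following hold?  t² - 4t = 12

t = -2 or t = 6

Bring every term to one side: t² - 4t - 12 = 0.
Factor: (t - 6)(t + 2) = 0.
So t = 6 or t = -2.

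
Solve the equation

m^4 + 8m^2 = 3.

Let u = m^2. The equation becomes u^2 + 8u - 3 = 0.
By the quadratic formula, u = -4 + sqrt(19) or u = -sqrt(19) - 4.
m^2 = -4 + sqrt(19) gives m = +/-sqrt(-4 + sqrt(19)) ~= +/-0.5991.
m^2 = -sqrt(19) - 4 < 0 has no real solution.

m = -0.5991 or m = 0.5991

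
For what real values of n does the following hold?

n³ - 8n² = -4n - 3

Rearrange: n³ - 8n² + 4n + 3 = 0.
Possible rational roots are divisors of 3. Testing n = 1 gives 0, so (n - 1) is a factor.
Divide: n³ - 8n² + 4n + 3 = (n - 1)(n² - 7n - 3).
Apply the quadratic formula to n² - 7n - 3 = 0: n = (7 ± √61)/2, i.e. n ≈ 7.4051 or n ≈ -0.4051.

n = -0.4051 or n = 1 or n = 7.4051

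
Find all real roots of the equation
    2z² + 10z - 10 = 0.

Discriminant: (10)² − 4·2·(-10) = 180.
Quadratic formula: z = (-10 ± √180) / 4.
So z = -5/2 + 3·√(5)/2 ≈ 0.8541 or z = -3·√(5)/2 - 5/2 ≈ -5.8541.

z = -5.8541 or z = 0.8541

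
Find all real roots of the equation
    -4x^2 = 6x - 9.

x = -2.4271 or x = 0.9271

Rearrange to standard form: -4x^2 - 6x + 9 = 0.
Discriminant: (-6)^2 - 4*(-4)*9 = 180.
Quadratic formula: x = (6 +/- sqrt(180)) / (-8).
So x = -3*sqrt(5)/4 - 3/4 ~= -2.4271 or x = -3/4 + 3*sqrt(5)/4 ~= 0.9271.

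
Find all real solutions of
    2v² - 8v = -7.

v = 1.2929 or v = 2.7071

Rearrange to standard form: 2v² - 8v + 7 = 0.
Discriminant: (-8)² − 4·2·7 = 8.
Quadratic formula: v = (8 ± √8) / 4.
So v = √(2)/2 + 2 ≈ 2.7071 or v = 2 - √(2)/2 ≈ 1.2929.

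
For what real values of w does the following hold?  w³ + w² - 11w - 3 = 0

Possible rational roots are divisors of -3. Testing w = 3 gives 0, so (w - 3) is a factor.
Divide: w³ + w² - 11w - 3 = (w - 3)(w² + 4w + 1).
Apply the quadratic formula to w² + 4w + 1 = 0: w = (-4 ± √12)/2, i.e. w ≈ -0.2679 or w ≈ -3.7321.

w = -3.7321 or w = -0.2679 or w = 3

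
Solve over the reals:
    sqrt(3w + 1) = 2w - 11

w = 8

Square both sides: 3w + 1 = (2w - 11)^2.
Expand and rearrange: 4w^2 - 47w + 120 = 0.
Solving gives w = 8 or w = 3.75.
Check each candidate in the original equation:
  w = 8: sqrt(25) = 5, while 2w - 11 = 5 — valid.
  w = 3.75: sqrt(12.25) = 3.5, while 2w - 11 = -3.5 — extraneous.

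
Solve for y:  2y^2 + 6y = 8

y = -4 or y = 1

Bring every term to one side: 2y^2 + 6y - 8 = 0.
Factor: 2(y - 1)(y + 4) = 0.
So y = 1 or y = -4.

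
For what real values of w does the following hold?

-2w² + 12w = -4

w = -0.3166 or w = 6.3166

Rearrange to standard form: -2w² + 12w + 4 = 0.
Discriminant: (12)² − 4·(-2)·4 = 176.
Quadratic formula: w = (-12 ± √176) / (-4).
So w = 3 - √(11) ≈ -0.3166 or w = 3 + √(11) ≈ 6.3166.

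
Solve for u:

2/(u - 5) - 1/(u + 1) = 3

u = -1.3014 or u = 5.6348

Multiply both sides by (u - 5)(u + 1):
2(u + 1) - (u - 5) = 3(u - 5)(u + 1).
Expand and collect terms: 3u² - 13u - 22 = 0.
By the quadratic formula, u = (13 ± √433) / 6, so u ≈ 5.6348 or u ≈ -1.3014.
Neither value makes a denominator zero (u ≠ 5, u ≠ -1), so both are valid.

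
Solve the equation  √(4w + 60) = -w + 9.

w = 1

Square both sides: 4w + 60 = (-w + 9)².
Expand and rearrange: w² - 22w + 21 = 0.
Solving gives w = 21 or w = 1.
Check each candidate in the original equation:
  w = 21: √(144) = 12, while -w + 9 = -12 — extraneous.
  w = 1: √(64) = 8, while -w + 9 = 8 — valid.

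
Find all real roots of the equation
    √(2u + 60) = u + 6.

Square both sides: 2u + 60 = (u + 6)².
Expand and rearrange: u² + 10u - 24 = 0.
Solving gives u = 2 or u = -12.
Check each candidate in the original equation:
  u = 2: √(64) = 8, while u + 6 = 8 — valid.
  u = -12: √(36) = 6, while u + 6 = -6 — extraneous.

u = 2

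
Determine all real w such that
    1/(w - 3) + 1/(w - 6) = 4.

w = 3.2293 or w = 6.2707

Multiply both sides by (w - 3)(w - 6):
(w - 6) + (w - 3) = 4(w - 3)(w - 6).
Expand and collect terms: 4w² - 38w + 81 = 0.
By the quadratic formula, w = (38 ± √148) / 8, so w ≈ 6.2707 or w ≈ 3.2293.
Neither value makes a denominator zero (w ≠ 3, w ≠ 6), so both are valid.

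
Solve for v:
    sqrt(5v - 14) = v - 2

v = 3 or v = 6

Square both sides: 5v - 14 = (v - 2)^2.
Expand and rearrange: v^2 - 9v + 18 = 0.
Solving gives v = 6 or v = 3.
Check each candidate in the original equation:
  v = 6: sqrt(16) = 4, while v - 2 = 4 — valid.
  v = 3: sqrt(1) = 1, while v - 2 = 1 — valid.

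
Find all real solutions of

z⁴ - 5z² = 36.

z = -3 or z = 3

Let u = z². The equation becomes u² - 5u - 36 = 0.
Factor: (u + 4)(u - 9) = 0, so u = -4 or u = 9.
z² = -4 < 0 has no real solution.
z² = 9 gives z = ±3.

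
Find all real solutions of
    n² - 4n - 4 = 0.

Discriminant: (-4)² − 4·1·(-4) = 32.
Quadratic formula: n = (4 ± √32) / 2.
So n = 2 + 2·√(2) ≈ 4.8284 or n = 2 - 2·√(2) ≈ -0.8284.

n = -0.8284 or n = 4.8284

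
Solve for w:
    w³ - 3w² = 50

w = 5

Rearrange: w³ - 3w² - 50 = 0.
Possible rational roots are divisors of -50. Testing w = 5 gives 0, so (w - 5) is a factor.
Divide: w³ - 3w² - 50 = (w - 5)(w² + 2w + 10).
The quadratic w² + 2w + 10 has discriminant -36 < 0, so no further real roots.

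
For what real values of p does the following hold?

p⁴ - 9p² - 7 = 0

Let u = p². The equation becomes u² - 9u - 7 = 0.
By the quadratic formula, u = 9/2 + √(109)/2 or u = 9/2 - √(109)/2.
p² = 9/2 + √(109)/2 gives p = ±√(9/2 + √(109)/2) ≈ ±3.1177.
p² = 9/2 - √(109)/2 < 0 has no real solution.

p = -3.1177 or p = 3.1177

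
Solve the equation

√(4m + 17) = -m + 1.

m = -2

Square both sides: 4m + 17 = (-m + 1)².
Expand and rearrange: m² - 6m - 16 = 0.
Solving gives m = 8 or m = -2.
Check each candidate in the original equation:
  m = 8: √(49) = 7, while -m + 1 = -7 — extraneous.
  m = -2: √(9) = 3, while -m + 1 = 3 — valid.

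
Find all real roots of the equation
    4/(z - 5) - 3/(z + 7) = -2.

z = -5.131 or z = 2.631

Multiply both sides by (z - 5)(z + 7):
4(z + 7) - 3(z - 5) = -2(z - 5)(z + 7).
Expand and collect terms: -2z² - 5z + 27 = 0.
By the quadratic formula, z = (5 ± √241) / -4, so z ≈ -5.131 or z ≈ 2.631.
Neither value makes a denominator zero (z ≠ 5, z ≠ -7), so both are valid.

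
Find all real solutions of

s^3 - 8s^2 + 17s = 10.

Rearrange: s^3 - 8s^2 + 17s - 10 = 0.
Possible rational roots are divisors of -10. Testing s = 1 gives 0, so (s - 1) is a factor.
Divide: s^3 - 8s^2 + 17s - 10 = (s - 1)(s^2 - 7s + 10).
Factor the quadratic: s = 5 or s = 2.

s = 1 or s = 2 or s = 5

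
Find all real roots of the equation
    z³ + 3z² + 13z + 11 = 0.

Possible rational roots are divisors of 11. Testing z = -1 gives 0, so (z + 1) is a factor.
Divide: z³ + 3z² + 13z + 11 = (z + 1)(z² + 2z + 11).
The quadratic z² + 2z + 11 has discriminant -40 < 0, so no further real roots.

z = -1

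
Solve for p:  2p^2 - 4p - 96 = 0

Factor: 2(p + 6)(p - 8) = 0.
So p = -6 or p = 8.

p = -6 or p = 8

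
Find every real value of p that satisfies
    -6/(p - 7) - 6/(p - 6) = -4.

p = 6.4189 or p = 9.5811

Multiply both sides by (p - 7)(p - 6):
-6(p - 6) - 6(p - 7) = -4(p - 7)(p - 6).
Expand and collect terms: -4p^2 + 64p - 246 = 0.
By the quadratic formula, p = (-64 +/- sqrt(160)) / -8, so p ~= 6.4189 or p ~= 9.5811.
Neither value makes a denominator zero (p != 7, p != 6), so both are valid.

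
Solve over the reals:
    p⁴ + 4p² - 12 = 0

Let u = p². The equation becomes u² + 4u - 12 = 0.
Factor: (u + 6)(u - 2) = 0, so u = -6 or u = 2.
p² = -6 < 0 has no real solution.
p² = 2 gives p = ±√(2) ≈ ±1.4142.

p = -1.4142 or p = 1.4142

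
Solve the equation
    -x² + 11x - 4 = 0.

Discriminant: (11)² − 4·(-1)·(-4) = 105.
Quadratic formula: x = (-11 ± √105) / (-2).
So x = 11/2 - √(105)/2 ≈ 0.3765 or x = √(105)/2 + 11/2 ≈ 10.6235.

x = 0.3765 or x = 10.6235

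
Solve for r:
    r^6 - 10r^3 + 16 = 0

Let u = r^3. The equation becomes u^2 - 10u + 16 = 0.
Factor: (u - 2)(u - 8) = 0, so u = 2 or u = 8.
r^3 = 2 gives r = (2)^(1/3) ~= 1.2599.
r^3 = 8 gives r = 2.

r = 1.2599 or r = 2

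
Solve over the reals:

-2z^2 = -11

Rearrange to standard form: -2z^2 + 11 = 0.
Discriminant: (0)^2 - 4*(-2)*11 = 88.
Quadratic formula: z = (0 +/- sqrt(88)) / (-4).
So z = -sqrt(22)/2 ~= -2.3452 or z = sqrt(22)/2 ~= 2.3452.

z = -2.3452 or z = 2.3452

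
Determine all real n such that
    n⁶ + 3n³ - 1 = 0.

n = -1.4892 or n = 0.6715

Let u = n³. The equation becomes u² + 3u - 1 = 0.
By the quadratic formula, u = -3/2 + √(13)/2 or u = -√(13)/2 - 3/2.
n³ = -3/2 + √(13)/2 gives n = ∛(-3/2 + √(13)/2) ≈ 0.6715.
n³ = -√(13)/2 - 3/2 gives n = -∛(3/2 + √(13)/2) ≈ -1.4892.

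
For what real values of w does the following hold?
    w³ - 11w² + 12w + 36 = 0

w = -1.2915 or w = 3 or w = 9.2915

Possible rational roots are divisors of 36. Testing w = 3 gives 0, so (w - 3) is a factor.
Divide: w³ - 11w² + 12w + 36 = (w - 3)(w² - 8w - 12).
Apply the quadratic formula to w² - 8w - 12 = 0: w = (8 ± √112)/2, i.e. w ≈ 9.2915 or w ≈ -1.2915.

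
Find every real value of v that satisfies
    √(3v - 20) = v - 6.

v = 7 or v = 8

Square both sides: 3v - 20 = (v - 6)².
Expand and rearrange: v² - 15v + 56 = 0.
Solving gives v = 8 or v = 7.
Check each candidate in the original equation:
  v = 8: √(4) = 2, while v - 6 = 2 — valid.
  v = 7: √(1) = 1, while v - 6 = 1 — valid.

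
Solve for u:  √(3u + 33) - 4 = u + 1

Isolate the radical: √(3u + 33) = u + 5.
Square both sides: 3u + 33 = (u + 5)².
Expand and rearrange: u² + 7u - 8 = 0.
Solving gives u = 1 or u = -8.
Check each candidate in the original equation:
  u = 1: √(36) = 6, while u + 5 = 6 — valid.
  u = -8: √(9) = 3, while u + 5 = -3 — extraneous.

u = 1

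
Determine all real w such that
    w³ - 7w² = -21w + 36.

Rearrange: w³ - 7w² + 21w - 36 = 0.
Possible rational roots are divisors of -36. Testing w = 4 gives 0, so (w - 4) is a factor.
Divide: w³ - 7w² + 21w - 36 = (w - 4)(w² - 3w + 9).
The quadratic w² - 3w + 9 has discriminant -27 < 0, so no further real roots.

w = 4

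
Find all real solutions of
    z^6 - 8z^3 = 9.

Let u = z^3. The equation becomes u^2 - 8u - 9 = 0.
Factor: (u - 9)(u + 1) = 0, so u = 9 or u = -1.
z^3 = 9 gives z = (9)^(1/3) ~= 2.0801.
z^3 = -1 gives z = -1.

z = -1 or z = 2.0801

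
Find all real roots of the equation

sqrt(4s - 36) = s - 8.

Square both sides: 4s - 36 = (s - 8)^2.
Expand and rearrange: s^2 - 20s + 100 = 0.
This gives the repeated root s = 10.
Check in the original equation:
  s = 10: sqrt(4) = 2, while s - 8 = 2 — valid.

s = 10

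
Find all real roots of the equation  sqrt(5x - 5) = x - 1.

Square both sides: 5x - 5 = (x - 1)^2.
Expand and rearrange: x^2 - 7x + 6 = 0.
Solving gives x = 6 or x = 1.
Check each candidate in the original equation:
  x = 6: sqrt(25) = 5, while x - 1 = 5 — valid.
  x = 1: sqrt(0) = 0, while x - 1 = 0 — valid.

x = 1 or x = 6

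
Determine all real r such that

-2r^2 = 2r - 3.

Rearrange to standard form: -2r^2 - 2r + 3 = 0.
Discriminant: (-2)^2 - 4*(-2)*3 = 28.
Quadratic formula: r = (2 +/- sqrt(28)) / (-4).
So r = -sqrt(7)/2 - 1/2 ~= -1.8229 or r = -1/2 + sqrt(7)/2 ~= 0.8229.

r = -1.8229 or r = 0.8229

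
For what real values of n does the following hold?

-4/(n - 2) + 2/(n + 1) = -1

n = -2 or n = 5

Multiply both sides by (n - 2)(n + 1):
-4(n + 1) + 2(n - 2) = -(n - 2)(n + 1).
Expand and collect terms: -n^2 + 3n + 10 = 0.
Factor or apply the quadratic formula: n = -2 or n = 5.
Neither value makes a denominator zero (n != 2, n != -1), so both are valid.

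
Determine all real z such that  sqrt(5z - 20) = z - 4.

Square both sides: 5z - 20 = (z - 4)^2.
Expand and rearrange: z^2 - 13z + 36 = 0.
Solving gives z = 9 or z = 4.
Check each candidate in the original equation:
  z = 9: sqrt(25) = 5, while z - 4 = 5 — valid.
  z = 4: sqrt(0) = 0, while z - 4 = 0 — valid.

z = 4 or z = 9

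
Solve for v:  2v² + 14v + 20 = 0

Factor: 2(v + 2)(v + 5) = 0.
So v = -2 or v = -5.

v = -5 or v = -2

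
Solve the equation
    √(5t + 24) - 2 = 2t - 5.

t = 5

Isolate the radical: √(5t + 24) = 2t - 3.
Square both sides: 5t + 24 = (2t - 3)².
Expand and rearrange: 4t² - 17t - 15 = 0.
Solving gives t = 5 or t = -0.75.
Check each candidate in the original equation:
  t = 5: √(49) = 7, while 2t - 3 = 7 — valid.
  t = -0.75: √(20.25) = 4.5, while 2t - 3 = -4.5 — extraneous.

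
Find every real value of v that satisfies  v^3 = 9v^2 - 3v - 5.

v = -0.5826 or v = 1 or v = 8.5826

Rearrange: v^3 - 9v^2 + 3v + 5 = 0.
Possible rational roots are divisors of 5. Testing v = 1 gives 0, so (v - 1) is a factor.
Divide: v^3 - 9v^2 + 3v + 5 = (v - 1)(v^2 - 8v - 5).
Apply the quadratic formula to v^2 - 8v - 5 = 0: v = (8 +/- sqrt(84))/2, i.e. v ~= 8.5826 or v ~= -0.5826.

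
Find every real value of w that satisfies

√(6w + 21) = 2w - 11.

Square both sides: 6w + 21 = (2w - 11)².
Expand and rearrange: 4w² - 50w + 100 = 0.
Solving gives w = 10 or w = 2.5.
Check each candidate in the original equation:
  w = 10: √(81) = 9, while 2w - 11 = 9 — valid.
  w = 2.5: √(36) = 6, while 2w - 11 = -6 — extraneous.

w = 10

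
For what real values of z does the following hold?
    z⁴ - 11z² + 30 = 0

z = -2.4495 or z = -2.2361 or z = 2.2361 or z = 2.4495

Let u = z². The equation becomes u² - 11u + 30 = 0.
Factor: (u - 5)(u - 6) = 0, so u = 5 or u = 6.
z² = 5 gives z = ±√(5) ≈ ±2.2361.
z² = 6 gives z = ±√(6) ≈ ±2.4495.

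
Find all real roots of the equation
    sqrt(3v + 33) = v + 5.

Square both sides: 3v + 33 = (v + 5)^2.
Expand and rearrange: v^2 + 7v - 8 = 0.
Solving gives v = 1 or v = -8.
Check each candidate in the original equation:
  v = 1: sqrt(36) = 6, while v + 5 = 6 — valid.
  v = -8: sqrt(9) = 3, while v + 5 = -3 — extraneous.

v = 1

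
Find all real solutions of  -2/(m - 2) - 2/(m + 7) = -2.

Multiply both sides by (m - 2)(m + 7):
-2(m + 7) - 2(m - 2) = -2(m - 2)(m + 7).
Expand and collect terms: -2m^2 - 6m + 38 = 0.
By the quadratic formula, m = (6 +/- sqrt(340)) / -4, so m ~= -6.1098 or m ~= 3.1098.
Neither value makes a denominator zero (m != 2, m != -7), so both are valid.

m = -6.1098 or m = 3.1098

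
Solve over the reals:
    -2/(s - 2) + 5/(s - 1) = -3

Multiply both sides by (s - 2)(s - 1):
-2(s - 1) + 5(s - 2) = -3(s - 2)(s - 1).
Expand and collect terms: -3s² + 6s + 2 = 0.
By the quadratic formula, s = (-6 ± √60) / -6, so s ≈ -0.291 or s ≈ 2.291.
Neither value makes a denominator zero (s ≠ 2, s ≠ 1), so both are valid.

s = -0.291 or s = 2.291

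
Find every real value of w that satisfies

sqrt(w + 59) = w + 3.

Square both sides: w + 59 = (w + 3)^2.
Expand and rearrange: w^2 + 5w - 50 = 0.
Solving gives w = 5 or w = -10.
Check each candidate in the original equation:
  w = 5: sqrt(64) = 8, while w + 3 = 8 — valid.
  w = -10: sqrt(49) = 7, while w + 3 = -7 — extraneous.

w = 5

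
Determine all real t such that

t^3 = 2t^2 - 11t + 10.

t = 1

Rearrange: t^3 - 2t^2 + 11t - 10 = 0.
Possible rational roots are divisors of -10. Testing t = 1 gives 0, so (t - 1) is a factor.
Divide: t^3 - 2t^2 + 11t - 10 = (t - 1)(t^2 - t + 10).
The quadratic t^2 - t + 10 has discriminant -39 < 0, so no further real roots.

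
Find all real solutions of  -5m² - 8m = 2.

m = -1.2899 or m = -0.3101

Rearrange to standard form: -5m² - 8m - 2 = 0.
Discriminant: (-8)² − 4·(-5)·(-2) = 24.
Quadratic formula: m = (8 ± √24) / (-10).
So m = -4/5 - √(6)/5 ≈ -1.2899 or m = -4/5 + √(6)/5 ≈ -0.3101.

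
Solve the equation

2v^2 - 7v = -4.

Rearrange to standard form: 2v^2 - 7v + 4 = 0.
Discriminant: (-7)^2 - 4*2*4 = 17.
Quadratic formula: v = (7 +/- sqrt(17)) / 4.
So v = sqrt(17)/4 + 7/4 ~= 2.7808 or v = 7/4 - sqrt(17)/4 ~= 0.7192.

v = 0.7192 or v = 2.7808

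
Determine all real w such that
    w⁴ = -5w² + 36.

w = -2 or w = 2

Let u = w². The equation becomes u² + 5u - 36 = 0.
Factor: (u - 4)(u + 9) = 0, so u = 4 or u = -9.
w² = 4 gives w = ±2.
w² = -9 < 0 has no real solution.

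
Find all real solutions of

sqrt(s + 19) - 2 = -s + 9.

s = 6

Isolate the radical: sqrt(s + 19) = -s + 11.
Square both sides: s + 19 = (-s + 11)^2.
Expand and rearrange: s^2 - 23s + 102 = 0.
Solving gives s = 17 or s = 6.
Check each candidate in the original equation:
  s = 17: sqrt(36) = 6, while -s + 11 = -6 — extraneous.
  s = 6: sqrt(25) = 5, while -s + 11 = 5 — valid.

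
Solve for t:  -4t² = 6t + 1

Rearrange to standard form: -4t² - 6t - 1 = 0.
Discriminant: (-6)² − 4·(-4)·(-1) = 20.
Quadratic formula: t = (6 ± √20) / (-8).
So t = -3/4 - √(5)/4 ≈ -1.309 or t = -3/4 + √(5)/4 ≈ -0.191.

t = -1.309 or t = -0.191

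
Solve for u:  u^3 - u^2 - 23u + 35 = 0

Possible rational roots are divisors of 35. Testing u = -5 gives 0, so (u + 5) is a factor.
Divide: u^3 - u^2 - 23u + 35 = (u + 5)(u^2 - 6u + 7).
Apply the quadratic formula to u^2 - 6u + 7 = 0: u = (6 +/- sqrt(8))/2, i.e. u ~= 4.4142 or u ~= 1.5858.

u = -5 or u = 1.5858 or u = 4.4142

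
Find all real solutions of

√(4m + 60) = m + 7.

m = 1

Square both sides: 4m + 60 = (m + 7)².
Expand and rearrange: m² + 10m - 11 = 0.
Solving gives m = 1 or m = -11.
Check each candidate in the original equation:
  m = 1: √(64) = 8, while m + 7 = 8 — valid.
  m = -11: √(16) = 4, while m + 7 = -4 — extraneous.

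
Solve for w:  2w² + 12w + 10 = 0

w = -5 or w = -1

Factor: 2(w + 1)(w + 5) = 0.
So w = -1 or w = -5.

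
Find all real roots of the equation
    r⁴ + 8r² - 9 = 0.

Let u = r². The equation becomes u² + 8u - 9 = 0.
Factor: (u - 1)(u + 9) = 0, so u = 1 or u = -9.
r² = 1 gives r = ±1.
r² = -9 < 0 has no real solution.

r = -1 or r = 1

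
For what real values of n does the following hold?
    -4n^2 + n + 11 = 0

n = -1.538 or n = 1.788

Discriminant: (1)^2 - 4*(-4)*11 = 177.
Quadratic formula: n = (-1 +/- sqrt(177)) / (-8).
So n = 1/8 - sqrt(177)/8 ~= -1.538 or n = 1/8 + sqrt(177)/8 ~= 1.788.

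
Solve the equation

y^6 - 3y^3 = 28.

Let u = y^3. The equation becomes u^2 - 3u - 28 = 0.
Factor: (u + 4)(u - 7) = 0, so u = -4 or u = 7.
y^3 = -4 gives y = -(4)^(1/3) ~= -1.5874.
y^3 = 7 gives y = (7)^(1/3) ~= 1.9129.

y = -1.5874 or y = 1.9129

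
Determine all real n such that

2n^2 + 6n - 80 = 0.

n = -8 or n = 5

Factor: 2(n - 5)(n + 8) = 0.
So n = 5 or n = -8.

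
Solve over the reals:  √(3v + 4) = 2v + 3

Square both sides: 3v + 4 = (2v + 3)².
Expand and rearrange: 4v² + 9v + 5 = 0.
Solving gives v = -1 or v = -1.25.
Check each candidate in the original equation:
  v = -1: √(1) = 1, while 2v + 3 = 1 — valid.
  v = -1.25: √(0.25) = 0.5, while 2v + 3 = 0.5 — valid.

v = -1.25 or v = -1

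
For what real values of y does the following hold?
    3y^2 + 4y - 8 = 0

Discriminant: (4)^2 - 4*3*(-8) = 112.
Quadratic formula: y = (-4 +/- sqrt(112)) / 6.
So y = -2/3 + 2*sqrt(7)/3 ~= 1.0972 or y = -2*sqrt(7)/3 - 2/3 ~= -2.4305.

y = -2.4305 or y = 1.0972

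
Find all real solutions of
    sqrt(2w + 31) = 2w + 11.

Square both sides: 2w + 31 = (2w + 11)^2.
Expand and rearrange: 4w^2 + 42w + 90 = 0.
Solving gives w = -3 or w = -7.5.
Check each candidate in the original equation:
  w = -3: sqrt(25) = 5, while 2w + 11 = 5 — valid.
  w = -7.5: sqrt(16) = 4, while 2w + 11 = -4 — extraneous.

w = -3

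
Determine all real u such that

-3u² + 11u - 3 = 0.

Discriminant: (11)² − 4·(-3)·(-3) = 85.
Quadratic formula: u = (-11 ± √85) / (-6).
So u = 11/6 - √(85)/6 ≈ 0.2967 or u = √(85)/6 + 11/6 ≈ 3.3699.

u = 0.2967 or u = 3.3699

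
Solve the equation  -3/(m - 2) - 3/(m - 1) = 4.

m = -0.1514 or m = 1.6514

Multiply both sides by (m - 2)(m - 1):
-3(m - 1) - 3(m - 2) = 4(m - 2)(m - 1).
Expand and collect terms: 4m² - 6m - 1 = 0.
By the quadratic formula, m = (6 ± √52) / 8, so m ≈ 1.6514 or m ≈ -0.1514.
Neither value makes a denominator zero (m ≠ 2, m ≠ 1), so both are valid.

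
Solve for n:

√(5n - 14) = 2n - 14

Square both sides: 5n - 14 = (2n - 14)².
Expand and rearrange: 4n² - 61n + 210 = 0.
Solving gives n = 10 or n = 5.25.
Check each candidate in the original equation:
  n = 10: √(36) = 6, while 2n - 14 = 6 — valid.
  n = 5.25: √(12.25) = 3.5, while 2n - 14 = -3.5 — extraneous.

n = 10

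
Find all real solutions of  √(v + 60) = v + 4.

Square both sides: v + 60 = (v + 4)².
Expand and rearrange: v² + 7v - 44 = 0.
Solving gives v = 4 or v = -11.
Check each candidate in the original equation:
  v = 4: √(64) = 8, while v + 4 = 8 — valid.
  v = -11: √(49) = 7, while v + 4 = -7 — extraneous.

v = 4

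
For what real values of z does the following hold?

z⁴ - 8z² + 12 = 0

Let u = z². The equation becomes u² - 8u + 12 = 0.
Factor: (u - 2)(u - 6) = 0, so u = 2 or u = 6.
z² = 2 gives z = ±√(2) ≈ ±1.4142.
z² = 6 gives z = ±√(6) ≈ ±2.4495.

z = -2.4495 or z = -1.4142 or z = 1.4142 or z = 2.4495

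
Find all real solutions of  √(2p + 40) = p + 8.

Square both sides: 2p + 40 = (p + 8)².
Expand and rearrange: p² + 14p + 24 = 0.
Solving gives p = -2 or p = -12.
Check each candidate in the original equation:
  p = -2: √(36) = 6, while p + 8 = 6 — valid.
  p = -12: √(16) = 4, while p + 8 = -4 — extraneous.

p = -2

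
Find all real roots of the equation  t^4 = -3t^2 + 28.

t = -2 or t = 2

Let u = t^2. The equation becomes u^2 + 3u - 28 = 0.
Factor: (u - 4)(u + 7) = 0, so u = 4 or u = -7.
t^2 = 4 gives t = +/-2.
t^2 = -7 < 0 has no real solution.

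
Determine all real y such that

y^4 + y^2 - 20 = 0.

y = -2 or y = 2

Let u = y^2. The equation becomes u^2 + u - 20 = 0.
Factor: (u + 5)(u - 4) = 0, so u = -5 or u = 4.
y^2 = -5 < 0 has no real solution.
y^2 = 4 gives y = +/-2.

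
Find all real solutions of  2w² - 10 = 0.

w = -2.2361 or w = 2.2361

Discriminant: (0)² − 4·2·(-10) = 80.
Quadratic formula: w = (0 ± √80) / 4.
So w = √(5) ≈ 2.2361 or w = -√(5) ≈ -2.2361.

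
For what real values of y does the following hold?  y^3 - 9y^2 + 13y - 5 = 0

y = 0.6834 or y = 1 or y = 7.3166

Possible rational roots are divisors of -5. Testing y = 1 gives 0, so (y - 1) is a factor.
Divide: y^3 - 9y^2 + 13y - 5 = (y - 1)(y^2 - 8y + 5).
Apply the quadratic formula to y^2 - 8y + 5 = 0: y = (8 +/- sqrt(44))/2, i.e. y ~= 7.3166 or y ~= 0.6834.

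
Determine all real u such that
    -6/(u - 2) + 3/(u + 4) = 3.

u = -2 or u = -1

Multiply both sides by (u - 2)(u + 4):
-6(u + 4) + 3(u - 2) = 3(u - 2)(u + 4).
Expand and collect terms: 3u² + 9u + 6 = 0.
Factor or apply the quadratic formula: u = -1 or u = -2.
Neither value makes a denominator zero (u ≠ 2, u ≠ -4), so both are valid.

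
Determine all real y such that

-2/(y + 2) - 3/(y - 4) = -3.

Multiply both sides by (y + 2)(y - 4):
-2(y - 4) - 3(y + 2) = -3(y + 2)(y - 4).
Expand and collect terms: -3y^2 + 11y + 22 = 0.
By the quadratic formula, y = (-11 +/- sqrt(385)) / -6, so y ~= -1.4369 or y ~= 5.1036.
Neither value makes a denominator zero (y != -2, y != 4), so both are valid.

y = -1.4369 or y = 5.1036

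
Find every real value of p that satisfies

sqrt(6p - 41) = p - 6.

p = 7 or p = 11

Square both sides: 6p - 41 = (p - 6)^2.
Expand and rearrange: p^2 - 18p + 77 = 0.
Solving gives p = 11 or p = 7.
Check each candidate in the original equation:
  p = 11: sqrt(25) = 5, while p - 6 = 5 — valid.
  p = 7: sqrt(1) = 1, while p - 6 = 1 — valid.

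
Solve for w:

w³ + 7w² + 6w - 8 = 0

Possible rational roots are divisors of -8. Testing w = -2 gives 0, so (w + 2) is a factor.
Divide: w³ + 7w² + 6w - 8 = (w + 2)(w² + 5w - 4).
Apply the quadratic formula to w² + 5w - 4 = 0: w = (-5 ± √41)/2, i.e. w ≈ 0.7016 or w ≈ -5.7016.

w = -5.7016 or w = -2 or w = 0.7016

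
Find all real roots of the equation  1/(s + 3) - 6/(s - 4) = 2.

Multiply both sides by (s + 3)(s - 4):
(s - 4) - 6(s + 3) = 2(s + 3)(s - 4).
Expand and collect terms: 2s² + 3s - 2 = 0.
Factor or apply the quadratic formula: s = 0.5 or s = -2.
Neither value makes a denominator zero (s ≠ -3, s ≠ 4), so both are valid.

s = -2 or s = 0.5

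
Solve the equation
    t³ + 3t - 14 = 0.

Possible rational roots are divisors of -14. Testing t = 2 gives 0, so (t - 2) is a factor.
Divide: t³ + 3t - 14 = (t - 2)(t² + 2t + 7).
The quadratic t² + 2t + 7 has discriminant -24 < 0, so no further real roots.

t = 2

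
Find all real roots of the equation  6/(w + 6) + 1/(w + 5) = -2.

w = -9.386 or w = -5.114

Multiply both sides by (w + 6)(w + 5):
6(w + 5) + (w + 6) = -2(w + 6)(w + 5).
Expand and collect terms: -2w² - 29w - 96 = 0.
By the quadratic formula, w = (29 ± √73) / -4, so w ≈ -9.386 or w ≈ -5.114.
Neither value makes a denominator zero (w ≠ -6, w ≠ -5), so both are valid.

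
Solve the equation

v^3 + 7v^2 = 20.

Rearrange: v^3 + 7v^2 - 20 = 0.
Possible rational roots are divisors of -20. Testing v = -2 gives 0, so (v + 2) is a factor.
Divide: v^3 + 7v^2 - 20 = (v + 2)(v^2 + 5v - 10).
Apply the quadratic formula to v^2 + 5v - 10 = 0: v = (-5 +/- sqrt(65))/2, i.e. v ~= 1.5311 or v ~= -6.5311.

v = -6.5311 or v = -2 or v = 1.5311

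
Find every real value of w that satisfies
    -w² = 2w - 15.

Bring every term to one side: -w² - 2w + 15 = 0.
Factor: -1(w - 3)(w + 5) = 0.
So w = 3 or w = -5.

w = -5 or w = 3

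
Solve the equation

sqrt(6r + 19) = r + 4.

r = -3 or r = 1

Square both sides: 6r + 19 = (r + 4)^2.
Expand and rearrange: r^2 + 2r - 3 = 0.
Solving gives r = 1 or r = -3.
Check each candidate in the original equation:
  r = 1: sqrt(25) = 5, while r + 4 = 5 — valid.
  r = -3: sqrt(1) = 1, while r + 4 = 1 — valid.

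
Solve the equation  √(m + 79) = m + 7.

m = 2

Square both sides: m + 79 = (m + 7)².
Expand and rearrange: m² + 13m - 30 = 0.
Solving gives m = 2 or m = -15.
Check each candidate in the original equation:
  m = 2: √(81) = 9, while m + 7 = 9 — valid.
  m = -15: √(64) = 8, while m + 7 = -8 — extraneous.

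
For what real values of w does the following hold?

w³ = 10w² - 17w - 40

w = -1.2749 or w = 5 or w = 6.2749

Rearrange: w³ - 10w² + 17w + 40 = 0.
Possible rational roots are divisors of 40. Testing w = 5 gives 0, so (w - 5) is a factor.
Divide: w³ - 10w² + 17w + 40 = (w - 5)(w² - 5w - 8).
Apply the quadratic formula to w² - 5w - 8 = 0: w = (5 ± √57)/2, i.e. w ≈ 6.2749 or w ≈ -1.2749.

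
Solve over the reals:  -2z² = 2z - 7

z = -2.4365 or z = 1.4365

Rearrange to standard form: -2z² - 2z + 7 = 0.
Discriminant: (-2)² − 4·(-2)·7 = 60.
Quadratic formula: z = (2 ± √60) / (-4).
So z = -√(15)/2 - 1/2 ≈ -2.4365 or z = -1/2 + √(15)/2 ≈ 1.4365.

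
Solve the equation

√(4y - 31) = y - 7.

Square both sides: 4y - 31 = (y - 7)².
Expand and rearrange: y² - 18y + 80 = 0.
Solving gives y = 10 or y = 8.
Check each candidate in the original equation:
  y = 10: √(9) = 3, while y - 7 = 3 — valid.
  y = 8: √(1) = 1, while y - 7 = 1 — valid.

y = 8 or y = 10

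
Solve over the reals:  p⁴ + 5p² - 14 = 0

p = -1.4142 or p = 1.4142

Let u = p². The equation becomes u² + 5u - 14 = 0.
Factor: (u + 7)(u - 2) = 0, so u = -7 or u = 2.
p² = -7 < 0 has no real solution.
p² = 2 gives p = ±√(2) ≈ ±1.4142.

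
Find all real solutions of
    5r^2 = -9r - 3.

r = -1.3583 or r = -0.4417

Rearrange to standard form: 5r^2 + 9r + 3 = 0.
Discriminant: (9)^2 - 4*5*3 = 21.
Quadratic formula: r = (-9 +/- sqrt(21)) / 10.
So r = -9/10 + sqrt(21)/10 ~= -0.4417 or r = -9/10 - sqrt(21)/10 ~= -1.3583.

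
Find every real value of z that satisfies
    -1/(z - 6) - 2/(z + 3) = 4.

z = -3.5135 or z = 5.7635

Multiply both sides by (z - 6)(z + 3):
-(z + 3) - 2(z - 6) = 4(z - 6)(z + 3).
Expand and collect terms: 4z² - 9z - 81 = 0.
By the quadratic formula, z = (9 ± √1377) / 8, so z ≈ 5.7635 or z ≈ -3.5135.
Neither value makes a denominator zero (z ≠ 6, z ≠ -3), so both are valid.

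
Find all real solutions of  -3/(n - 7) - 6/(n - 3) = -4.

Multiply both sides by (n - 7)(n - 3):
-3(n - 3) - 6(n - 7) = -4(n - 7)(n - 3).
Expand and collect terms: -4n² + 49n - 135 = 0.
By the quadratic formula, n = (-49 ± √241) / -8, so n ≈ 4.1845 or n ≈ 8.0655.
Neither value makes a denominator zero (n ≠ 7, n ≠ 3), so both are valid.

n = 4.1845 or n = 8.0655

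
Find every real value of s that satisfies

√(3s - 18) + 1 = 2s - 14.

s = 9

Isolate the radical: √(3s - 18) = 2s - 15.
Square both sides: 3s - 18 = (2s - 15)².
Expand and rearrange: 4s² - 63s + 243 = 0.
Solving gives s = 9 or s = 6.75.
Check each candidate in the original equation:
  s = 9: √(9) = 3, while 2s - 15 = 3 — valid.
  s = 6.75: √(2.25) = 1.5, while 2s - 15 = -1.5 — extraneous.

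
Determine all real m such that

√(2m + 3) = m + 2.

Square both sides: 2m + 3 = (m + 2)².
Expand and rearrange: m² + 2m + 1 = 0.
This gives the repeated root m = -1.
Check in the original equation:
  m = -1: √(1) = 1, while m + 2 = 1 — valid.

m = -1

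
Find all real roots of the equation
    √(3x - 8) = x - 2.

Square both sides: 3x - 8 = (x - 2)².
Expand and rearrange: x² - 7x + 12 = 0.
Solving gives x = 4 or x = 3.
Check each candidate in the original equation:
  x = 4: √(4) = 2, while x - 2 = 2 — valid.
  x = 3: √(1) = 1, while x - 2 = 1 — valid.

x = 3 or x = 4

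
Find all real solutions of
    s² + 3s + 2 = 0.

s = -2 or s = -1

Factor: (s + 2)(s + 1) = 0.
So s = -2 or s = -1.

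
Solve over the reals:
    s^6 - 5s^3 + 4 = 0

Let u = s^3. The equation becomes u^2 - 5u + 4 = 0.
Factor: (u - 4)(u - 1) = 0, so u = 4 or u = 1.
s^3 = 4 gives s = (4)^(1/3) ~= 1.5874.
s^3 = 1 gives s = 1.

s = 1 or s = 1.5874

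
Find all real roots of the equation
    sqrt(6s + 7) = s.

s = 7

Square both sides: 6s + 7 = (s)^2.
Expand and rearrange: s^2 - 6s - 7 = 0.
Solving gives s = 7 or s = -1.
Check each candidate in the original equation:
  s = 7: sqrt(49) = 7, while s = 7 — valid.
  s = -1: sqrt(1) = 1, while s = -1 — extraneous.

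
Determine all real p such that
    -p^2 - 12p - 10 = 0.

p = -11.099 or p = -0.901

Discriminant: (-12)^2 - 4*(-1)*(-10) = 104.
Quadratic formula: p = (12 +/- sqrt(104)) / (-2).
So p = -6 - sqrt(26) ~= -11.099 or p = -6 + sqrt(26) ~= -0.901.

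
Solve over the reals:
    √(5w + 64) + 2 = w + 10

w = 0

Isolate the radical: √(5w + 64) = w + 8.
Square both sides: 5w + 64 = (w + 8)².
Expand and rearrange: w² + 11w = 0.
Solving gives w = 0 or w = -11.
Check each candidate in the original equation:
  w = 0: √(64) = 8, while w + 8 = 8 — valid.
  w = -11: √(9) = 3, while w + 8 = -3 — extraneous.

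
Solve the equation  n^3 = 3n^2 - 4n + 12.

n = 3

Rearrange: n^3 - 3n^2 + 4n - 12 = 0.
Possible rational roots are divisors of -12. Testing n = 3 gives 0, so (n - 3) is a factor.
Divide: n^3 - 3n^2 + 4n - 12 = (n - 3)(n^2 + 4).
The quadratic n^2 + 4 has discriminant -16 < 0, so no further real roots.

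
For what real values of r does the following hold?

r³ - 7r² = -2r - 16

Rearrange: r³ - 7r² + 2r + 16 = 0.
Possible rational roots are divisors of 16. Testing r = 2 gives 0, so (r - 2) is a factor.
Divide: r³ - 7r² + 2r + 16 = (r - 2)(r² - 5r - 8).
Apply the quadratic formula to r² - 5r - 8 = 0: r = (5 ± √57)/2, i.e. r ≈ 6.2749 or r ≈ -1.2749.

r = -1.2749 or r = 2 or r = 6.2749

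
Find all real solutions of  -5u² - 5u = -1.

u = -1.1708 or u = 0.1708

Rearrange to standard form: -5u² - 5u + 1 = 0.
Discriminant: (-5)² − 4·(-5)·1 = 45.
Quadratic formula: u = (5 ± √45) / (-10).
So u = -3·√(5)/10 - 1/2 ≈ -1.1708 or u = -1/2 + 3·√(5)/10 ≈ 0.1708.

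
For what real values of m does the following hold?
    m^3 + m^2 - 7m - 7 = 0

Possible rational roots are divisors of -7. Testing m = -1 gives 0, so (m + 1) is a factor.
Divide: m^3 + m^2 - 7m - 7 = (m + 1)(m^2 - 7).
Apply the quadratic formula to m^2 - 7 = 0: m = (0 +/- sqrt(28))/2, i.e. m ~= 2.6458 or m ~= -2.6458.

m = -2.6458 or m = -1 or m = 2.6458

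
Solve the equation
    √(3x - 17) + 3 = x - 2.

x = 6 or x = 7

Isolate the radical: √(3x - 17) = x - 5.
Square both sides: 3x - 17 = (x - 5)².
Expand and rearrange: x² - 13x + 42 = 0.
Solving gives x = 7 or x = 6.
Check each candidate in the original equation:
  x = 7: √(4) = 2, while x - 5 = 2 — valid.
  x = 6: √(1) = 1, while x - 5 = 1 — valid.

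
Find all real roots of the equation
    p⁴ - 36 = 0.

p = -2.4495 or p = 2.4495

Let u = p². The equation becomes u² - 36 = 0.
Factor: (u - 6)(u + 6) = 0, so u = 6 or u = -6.
p² = 6 gives p = ±√(6) ≈ ±2.4495.
p² = -6 < 0 has no real solution.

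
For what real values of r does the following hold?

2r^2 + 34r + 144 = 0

Factor: 2(r + 9)(r + 8) = 0.
So r = -9 or r = -8.

r = -9 or r = -8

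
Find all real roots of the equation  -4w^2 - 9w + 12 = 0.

Discriminant: (-9)^2 - 4*(-4)*12 = 273.
Quadratic formula: w = (9 +/- sqrt(273)) / (-8).
So w = -sqrt(273)/8 - 9/8 ~= -3.1903 or w = -9/8 + sqrt(273)/8 ~= 0.9403.

w = -3.1903 or w = 0.9403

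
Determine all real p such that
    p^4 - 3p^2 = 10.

Let u = p^2. The equation becomes u^2 - 3u - 10 = 0.
Factor: (u + 2)(u - 5) = 0, so u = -2 or u = 5.
p^2 = -2 < 0 has no real solution.
p^2 = 5 gives p = +/-sqrt(5) ~= +/-2.2361.

p = -2.2361 or p = 2.2361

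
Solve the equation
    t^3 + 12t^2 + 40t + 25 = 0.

t = -6.1926 or t = -5 or t = -0.8074

Possible rational roots are divisors of 25. Testing t = -5 gives 0, so (t + 5) is a factor.
Divide: t^3 + 12t^2 + 40t + 25 = (t + 5)(t^2 + 7t + 5).
Apply the quadratic formula to t^2 + 7t + 5 = 0: t = (-7 +/- sqrt(29))/2, i.e. t ~= -0.8074 or t ~= -6.1926.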